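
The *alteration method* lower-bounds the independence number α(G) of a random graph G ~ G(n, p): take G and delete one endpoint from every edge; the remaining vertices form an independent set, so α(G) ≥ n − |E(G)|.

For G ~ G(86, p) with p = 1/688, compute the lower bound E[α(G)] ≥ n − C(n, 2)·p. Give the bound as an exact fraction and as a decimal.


E[|E(G)|] = C(86, 2)·p = 3655 · (1/688) = 85/16.
E[α(G)] ≥ n − E[|E(G)|] = 86 − 85/16 = 1291/16.
Numerically: ≈ 80.68750.
(This is only a lower bound; the true E[α(G)] may be larger.)

E[α(G)] ≥ 1291/16 ≈ 80.68750.


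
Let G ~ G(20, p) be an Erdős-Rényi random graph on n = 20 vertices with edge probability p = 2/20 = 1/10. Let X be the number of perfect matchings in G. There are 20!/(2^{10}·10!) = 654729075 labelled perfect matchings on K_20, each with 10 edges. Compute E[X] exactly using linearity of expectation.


K_20 has 20!/(2^{10}·10!) = 654729075 labelled perfect matchings.
For each such perfect matching H, let X_H = 1 if all 10 edges of H are present in G. Then P[X_H = 1] = p^{10} = (1/10)^{10} = 1/10000000000.
By linearity: E[X] = Σ_H E[X_H] = 654729075 · p^{10} = 654729075 · 1/10000000000 = 26189163/400000000.
Numerically: E[X] ≈ 0.065473.

E[X] = 654729075 · (1/10)^{10} = 26189163/400000000 ≈ 0.065473.


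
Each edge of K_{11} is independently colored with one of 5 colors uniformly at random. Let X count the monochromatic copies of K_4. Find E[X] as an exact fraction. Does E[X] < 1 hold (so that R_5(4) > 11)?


E[X] = C(11, 4) · 5^{1 − 6} = 330 · 5^{−5} = 330/3125.
As a reduced fraction: E[X] = 66/625 ≈ 0.1056.
Is E[X] < 1? YES.
Since E[X] < 1, there exists a 5-coloring of K_{11} with no monochromatic K_4; hence R_5(4) > 11.

E[X] = 66/625 ≈ 0.1056; E[X] < 1, so R_5(4) > 11.


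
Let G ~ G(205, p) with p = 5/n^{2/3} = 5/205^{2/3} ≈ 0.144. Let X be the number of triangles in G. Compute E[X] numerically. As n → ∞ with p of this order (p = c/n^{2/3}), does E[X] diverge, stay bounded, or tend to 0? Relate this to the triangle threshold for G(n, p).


Number of potential triangles: C(205, 3) = 1414910.
Each occurs with probability p³ ≈ (0.144)³ ≈ 2.97442e-03.
By linearity: E[X] = C(205, 3)·p³ ≈ 1414910 · 2.97442e-03 ≈ 4208.537.
Since α = 2/3 < 1, p = c/n^{2/3} ≫ 1/n is above the triangle threshold p ~ 1/n. Asymptotically E[X] ~ (c³/6)·n^{3(1−α)} = (5³/6)·n^{1} → ∞; triangles are abundant w.h.p.

E[X] ≈ 4208.537; in regime p = Θ(1/n^{2/3}) E[X] diverges (above the triangle threshold p ~ 1/n).


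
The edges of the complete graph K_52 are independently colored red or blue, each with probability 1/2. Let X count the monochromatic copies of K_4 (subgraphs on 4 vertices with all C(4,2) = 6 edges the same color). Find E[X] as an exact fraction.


Let X = Σ_S X_S over the C(52, 4) = 270725 subsets S of size 4, where X_S = 1 if the K_4 on S is monochromatic.
For a fixed S, the K_4 on S has C(4, 2) = 6 edges. P[all 6 edges red] = (1/2)^6, and likewise for blue, so P[monochromatic] = 2·(1/2)^6 = 2^{1 − 6} = 1/32.
Summing: E[X] = C(52, 4) · 2^{1 − 6} = 270725 · 1/32 = 270725/32.
Numerically: E[X] ≈ 8460.15625.

E[X] = C(52,4)·2^(1−C(4,2)) = 270725/32 ≈ 8460.15625.


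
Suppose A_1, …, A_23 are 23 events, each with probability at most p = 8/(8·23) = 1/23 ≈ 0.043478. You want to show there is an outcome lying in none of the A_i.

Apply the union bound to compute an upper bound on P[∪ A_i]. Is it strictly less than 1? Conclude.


Union bound: P[∪_{i=1}^{23} A_i] ≤ Σ_i P[A_i] ≤ 23·p = 23·(1/23) = 1.
Numerically: 1 ≈ 1.000000.
Is 1 < 1? NO.
Since the bound 1 is ≥ 1, the union bound is uninformative here; it does NOT by itself certify existence.

23·p = 1 ≈ 1.000000; existence NOT certified by the union bound.


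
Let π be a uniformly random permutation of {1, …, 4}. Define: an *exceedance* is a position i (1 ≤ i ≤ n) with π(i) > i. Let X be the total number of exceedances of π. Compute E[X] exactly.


Write X = Σ_{i=1}^{4} X_i, where X_i = 1_{π(i) > i}.
For each fixed i, π(i) is uniform over {1, …, 4} (marginal of a uniform permutation), so P[π(i) > i] = (n − i)/n. Summing: Σ_{i=1}^{4} (n − i)/n = (0 + 1 + … + 3)/4 = 4(4 − 1)/(2·4) = (4 − 1)/2.
Hence E[X] = Σ_{i=1}^{4} (4 − i)/4 = 3/2 ≈ 1.500000.

E[X] = 3/2 = 1.500000.


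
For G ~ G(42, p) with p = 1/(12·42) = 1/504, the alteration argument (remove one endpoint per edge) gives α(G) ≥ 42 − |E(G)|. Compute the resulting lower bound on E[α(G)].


E[|E(G)|] = C(42, 2)·p = 861 · (1/504) = 41/24.
E[α(G)] ≥ n − E[|E(G)|] = 42 − 41/24 = 967/24.
Numerically: ≈ 40.292.
(This is only a lower bound; the true E[α(G)] may be larger.)

E[α(G)] ≥ 967/24 ≈ 40.292.


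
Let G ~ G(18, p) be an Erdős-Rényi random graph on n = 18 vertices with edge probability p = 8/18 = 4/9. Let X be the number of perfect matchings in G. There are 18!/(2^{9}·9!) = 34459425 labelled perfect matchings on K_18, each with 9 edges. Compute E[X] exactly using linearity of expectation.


K_18 has 18!/(2^{9}·9!) = 34459425 labelled perfect matchings.
For each such perfect matching H, let X_H = 1 if all 9 edges of H are present in G. Then P[X_H = 1] = p^{9} = (4/9)^{9} = 262144/387420489.
Summing the indicators: E[X] = Σ_H E[X_H] = 34459425 · p^{9} = 34459425 · 262144/387420489 = 111522611200/4782969.
Numerically: E[X] ≈ 2.332e+04.

E[X] = 34459425 · (4/9)^{9} = 111522611200/4782969 ≈ 2.332e+04.


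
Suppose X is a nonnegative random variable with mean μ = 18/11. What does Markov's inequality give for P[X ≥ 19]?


μ = E[X] = 18/11, a = 19.
Markov: P[X ≥ 19] ≤ μ/a = (18/11)/19 = 18/209.
Numerically: ≈ 0.086.
(Since a = 19 > μ = 1.636, the bound 18/209 is < 1 and informative.)

P[X ≥ 19] ≤ 18/209 ≈ 0.086.


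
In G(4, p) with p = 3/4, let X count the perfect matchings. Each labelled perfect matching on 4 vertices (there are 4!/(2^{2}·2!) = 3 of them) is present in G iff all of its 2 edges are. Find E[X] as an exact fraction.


K_4 has 4!/(2^{2}·2!) = 3 labelled perfect matchings.
For each such perfect matching H, let X_H = 1 if all 2 edges of H are present in G. Then P[X_H = 1] = p^{2} = (3/4)^{2} = 9/16.
By linearity of expectation: E[X] = Σ_H E[X_H] = 3 · p^{2} = 3 · 9/16 = 27/16.
Numerically: E[X] ≈ 1.688.

E[X] = 3 · (3/4)^{2} = 27/16 ≈ 1.688.


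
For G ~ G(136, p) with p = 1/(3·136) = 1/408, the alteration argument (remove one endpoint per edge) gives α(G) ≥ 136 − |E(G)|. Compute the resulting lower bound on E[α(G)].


E[|E(G)|] = C(136, 2)·p = 9180 · (1/408) = 45/2.
E[α(G)] ≥ n − E[|E(G)|] = 136 − 45/2 = 227/2.
Numerically: ≈ 113.50000.
(This is only a lower bound; the true E[α(G)] may be larger.)

E[α(G)] ≥ 227/2 ≈ 113.50000.


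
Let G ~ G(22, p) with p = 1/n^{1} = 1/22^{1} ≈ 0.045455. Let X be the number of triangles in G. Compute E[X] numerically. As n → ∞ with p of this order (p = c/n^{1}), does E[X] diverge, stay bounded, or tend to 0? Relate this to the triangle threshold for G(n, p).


Number of potential triangles: C(22, 3) = 1540.
Each occurs with probability p³ ≈ (0.045455)³ ≈ 9.3914350e-05.
By linearity: E[X] = C(22, 3)·p³ ≈ 1540 · 9.3914350e-05 ≈ 0.14463.
Here α = 1, so p = 1/n is exactly at the triangle threshold p ~ 1/n. Asymptotically E[X] → c³/6 = 1³/6 = 1/6 ≈ 0.16667, a bounded constant. In this regime the triangle count is asymptotically Poisson(c³/6).

E[X] ≈ 0.14463; in regime p = Θ(1/n^{1}) E[X] stays bounded (at the triangle threshold p ~ 1/n).


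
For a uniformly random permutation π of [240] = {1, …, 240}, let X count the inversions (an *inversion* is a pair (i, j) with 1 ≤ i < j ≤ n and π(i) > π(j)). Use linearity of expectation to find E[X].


Write X = Σ X_I over the C(240, 2) = 28680 pairs i < j, with X_I the indicator of one inversion.
There are 28680 indicators.
For each fixed pair i < j, the values π(i) and π(j) are two distinct elements of {1, …, 240} in uniformly random order; by symmetry P[π(i) > π(j)] = 1/2.
By linearity: E[X] = 28680 · (1/2) = C(240, 2) · (1/2) = 28680/2 = 14340 ≈ 14340.000.

E[X] = 14340 = 14340.000.


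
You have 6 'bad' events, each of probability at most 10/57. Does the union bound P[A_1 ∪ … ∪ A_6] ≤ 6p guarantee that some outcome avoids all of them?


Union bound: P[∪_{i=1}^{6} A_i] ≤ Σ_i P[A_i] ≤ 6·p = 6·(10/57) = 20/19.
Numerically: 20/19 ≈ 1.0526316.
Is 20/19 < 1? NO.
Since the bound 20/19 is ≥ 1, the union bound is uninformative here; it does NOT by itself certify existence.

6·p = 20/19 ≈ 1.0526316; existence NOT certified by the union bound.


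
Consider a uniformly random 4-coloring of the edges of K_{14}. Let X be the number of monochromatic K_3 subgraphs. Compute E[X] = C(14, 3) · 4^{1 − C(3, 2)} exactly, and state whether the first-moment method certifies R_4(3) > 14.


E[X] = C(14, 3) · 4^{1 − 3} = 364 · 4^{−2} = 364/16.
As a reduced fraction: E[X] = 91/4 ≈ 22.750.
Is E[X] < 1? NO.
Since E[X] ≥ 1, the first-moment bound is inconclusive at n = 14; it does NOT by itself certify R_4(3) > 14.

E[X] = 91/4 ≈ 22.750; E[X] ≥ 1; first-moment method inconclusive here.


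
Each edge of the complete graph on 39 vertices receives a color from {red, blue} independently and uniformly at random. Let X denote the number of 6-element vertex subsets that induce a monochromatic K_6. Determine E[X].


Let X = Σ_S X_S over the C(39, 6) = 3262623 subsets S of size 6, where X_S = 1 if the K_6 on S is monochromatic.
For a fixed S, the K_6 on S has C(6, 2) = 15 edges. P[all 15 edges red] = (1/2)^15, and likewise for blue, so P[monochromatic] = 2·(1/2)^15 = 2^{1 − 15} = 1/16384.
By linearity of expectation: E[X] = C(39, 6) · 2^{1 − 15} = 3262623 · 1/16384 = 3262623/16384.
Numerically: E[X] ≈ 199.1347.

E[X] = C(39,6)·2^(1−C(6,2)) = 3262623/16384 ≈ 199.1347.


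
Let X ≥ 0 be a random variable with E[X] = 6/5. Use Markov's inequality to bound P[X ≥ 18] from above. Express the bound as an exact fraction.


μ = E[X] = 6/5, a = 18.
Markov: P[X ≥ 18] ≤ μ/a = (6/5)/18 = 1/15.
Numerically: ≈ 0.066667.
(Since a = 18 > μ = 1.200000, the bound 1/15 is < 1 and informative.)

P[X ≥ 18] ≤ 1/15 ≈ 0.066667.


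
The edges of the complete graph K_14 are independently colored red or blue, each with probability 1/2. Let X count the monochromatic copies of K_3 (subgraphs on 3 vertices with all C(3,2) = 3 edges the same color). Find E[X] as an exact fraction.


Let X = Σ_S X_S over the C(14, 3) = 364 subsets S of size 3, where X_S = 1 if the K_3 on S is monochromatic.
For a fixed S, the K_3 on S has C(3, 2) = 3 edges. P[all 3 edges red] = (1/2)^3, and likewise for blue, so P[monochromatic] = 2·(1/2)^3 = 2^{1 − 3} = 1/4.
By linearity of expectation: E[X] = C(14, 3) · 2^{1 − 3} = 364 · 1/4 = 91.
Numerically: E[X] ≈ 91.000.

E[X] = C(14,3)·2^(1−C(3,2)) = 91 ≈ 91.000.


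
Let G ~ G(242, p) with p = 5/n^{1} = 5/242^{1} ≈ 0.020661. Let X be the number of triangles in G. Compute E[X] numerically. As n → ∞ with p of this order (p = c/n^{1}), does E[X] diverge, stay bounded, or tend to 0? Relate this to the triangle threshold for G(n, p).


Number of potential triangles: C(242, 3) = 2332880.
Each occurs with probability p³ ≈ (0.020661)³ ≈ 8.8199052e-06.
By linearity: E[X] = C(242, 3)·p³ ≈ 2332880 · 8.8199052e-06 ≈ 20.57578.
Here α = 1, so p = 5/n is exactly at the triangle threshold p ~ 1/n. Asymptotically E[X] → c³/6 = 5³/6 = 125/6 ≈ 20.83333, a bounded constant. In this regime the triangle count is asymptotically Poisson(c³/6).

E[X] ≈ 20.57578; in regime p = Θ(1/n^{1}) E[X] stays bounded (at the triangle threshold p ~ 1/n).


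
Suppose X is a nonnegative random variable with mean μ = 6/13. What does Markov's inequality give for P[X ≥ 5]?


μ = E[X] = 6/13, a = 5.
Markov: P[X ≥ 5] ≤ μ/a = (6/13)/5 = 6/65.
Numerically: ≈ 0.0923.
(Since a = 5 > μ = 0.4615, the bound 6/65 is < 1 and informative.)

P[X ≥ 5] ≤ 6/65 ≈ 0.0923.


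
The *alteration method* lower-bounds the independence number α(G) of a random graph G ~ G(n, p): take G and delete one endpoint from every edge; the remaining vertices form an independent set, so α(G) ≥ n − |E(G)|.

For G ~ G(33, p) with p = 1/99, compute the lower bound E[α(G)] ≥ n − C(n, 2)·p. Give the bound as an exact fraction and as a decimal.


E[|E(G)|] = C(33, 2)·p = 528 · (1/99) = 16/3.
E[α(G)] ≥ n − E[|E(G)|] = 33 − 16/3 = 83/3.
Numerically: ≈ 27.66667.
(This is only a lower bound; the true E[α(G)] may be larger.)

E[α(G)] ≥ 83/3 ≈ 27.66667.


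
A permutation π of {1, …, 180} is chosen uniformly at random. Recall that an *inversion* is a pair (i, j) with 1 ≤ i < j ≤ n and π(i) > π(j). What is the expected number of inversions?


Write X = Σ X_I over the C(180, 2) = 16110 pairs i < j, with X_I the indicator of one inversion.
There are 16110 indicators.
For each fixed pair i < j, the values π(i) and π(j) are two distinct elements of {1, …, 180} in uniformly random order; by symmetry P[π(i) > π(j)] = 1/2.
By linearity: E[X] = 16110 · (1/2) = C(180, 2) · (1/2) = 16110/2 = 8055 ≈ 8055.000.

E[X] = 8055 = 8055.000.


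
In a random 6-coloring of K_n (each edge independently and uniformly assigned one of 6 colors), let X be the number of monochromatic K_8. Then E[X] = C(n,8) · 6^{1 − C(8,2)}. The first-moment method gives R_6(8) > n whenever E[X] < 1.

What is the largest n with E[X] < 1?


We need C(n, 8) · 6^{1 − 28} < 1, i.e. C(n, 8) < 6^{28 − 1} = 1023490369077469249536.
Check values of n near the boundary:
  n = 1590: C(1590, 8) = 995397314198933813310; 995397314198933813310 < 1023490369077469249536? YES
  n = 1591: C(1591, 8) = 1000427749141189953870; 1000427749141189953870 < 1023490369077469249536? YES
  n = 1592: C(1592, 8) = 1005480414540892933435; 1005480414540892933435 < 1023490369077469249536? YES
  n = 1593: C(1593, 8) = 1010555394551193970323; 1010555394551193970323 < 1023490369077469249536? YES
  n = 1594: C(1594, 8) = 1015652773590544255167; 1015652773590544255167 < 1023490369077469249536? YES
  n = 1595: C(1595, 8) = 1020772636343363633895; 1020772636343363633895 < 1023490369077469249536? YES
  n = 1596: C(1596, 8) = 1025915067760710553965; 1025915067760710553965 < 1023490369077469249536? NO
  n = 1597: C(1597, 8) = 1031080153060953275445; 1031080153060953275445 < 1023490369077469249536? NO
The largest n with C(n, 8) < 1023490369077469249536 is n = 1595 (where E[X] = 113419181815929292655/113721152119718805504 ≈ 0.997). Hence R_6(8) > 1595, i.e. R_6(8) ≥ 1596.

Largest n = 1595; hence R_6(8) > 1595.


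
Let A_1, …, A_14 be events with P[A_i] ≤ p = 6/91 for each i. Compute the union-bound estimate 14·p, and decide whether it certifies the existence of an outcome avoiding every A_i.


Union bound: P[∪_{i=1}^{14} A_i] ≤ Σ_i P[A_i] ≤ 14·p = 14·(6/91) = 12/13.
Numerically: 12/13 ≈ 0.92308.
Is 12/13 < 1? YES.
Since P[∪ A_i] ≤ 12/13 < 1, the complement has P[∩ A_i^c] ≥ 1 − 12/13 = 1/13 > 0, so some outcome avoids every A_i.

14·p = 12/13 ≈ 0.92308; existence CERTIFIED by the union bound.


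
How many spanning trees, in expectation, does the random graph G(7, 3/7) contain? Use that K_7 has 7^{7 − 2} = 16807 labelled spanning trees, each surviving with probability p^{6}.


K_7 has 7^{7 − 2} = 16807 labelled spanning trees.
For each such spanning tree H, let X_H = 1 if all 6 edges of H are present in G. Then P[X_H = 1] = p^{6} = (3/7)^{6} = 729/117649.
By linearity of expectation: E[X] = Σ_H E[X_H] = 16807 · p^{6} = 16807 · 729/117649 = 729/7.
Numerically: E[X] ≈ 104.

E[X] = 16807 · (3/7)^{6} = 729/7 ≈ 104.


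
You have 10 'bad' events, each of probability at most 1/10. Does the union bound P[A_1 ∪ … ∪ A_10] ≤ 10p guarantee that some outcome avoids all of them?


Union bound: P[∪_{i=1}^{10} A_i] ≤ Σ_i P[A_i] ≤ 10·p = 10·(1/10) = 1.
Numerically: 1 ≈ 1.00000.
Is 1 < 1? NO.
Since the bound 1 is ≥ 1, the union bound is uninformative here; it does NOT by itself certify existence.

10·p = 1 ≈ 1.00000; existence NOT certified by the union bound.


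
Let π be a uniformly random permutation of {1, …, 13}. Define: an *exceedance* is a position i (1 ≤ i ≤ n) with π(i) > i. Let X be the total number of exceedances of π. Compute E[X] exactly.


Write X = Σ_{i=1}^{13} X_i, where X_i = 1_{π(i) > i}.
For each fixed i, π(i) is uniform over {1, …, 13} (marginal of a uniform permutation), so P[π(i) > i] = (n − i)/n. Summing: Σ_{i=1}^{13} (n − i)/n = (0 + 1 + … + 12)/13 = 13(13 − 1)/(2·13) = (13 − 1)/2.
Hence E[X] = Σ_{i=1}^{13} (13 − i)/13 = 6 ≈ 6.0000.

E[X] = 6 = 6.0000.


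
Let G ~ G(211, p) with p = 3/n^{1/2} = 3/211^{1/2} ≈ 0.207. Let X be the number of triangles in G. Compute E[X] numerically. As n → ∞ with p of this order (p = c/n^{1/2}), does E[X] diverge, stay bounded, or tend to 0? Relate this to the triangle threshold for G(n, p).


Number of potential triangles: C(211, 3) = 1543465.
Each occurs with probability p³ ≈ (0.207)³ ≈ 8.80927e-03.
By linearity: E[X] = C(211, 3)·p³ ≈ 1543465 · 8.80927e-03 ≈ 13596.805.
Since α = 1/2 < 1, p = c/n^{1/2} ≫ 1/n is above the triangle threshold p ~ 1/n. Asymptotically E[X] ~ (c³/6)·n^{3(1−α)} = (3³/6)·n^{1.5} → ∞; triangles are abundant w.h.p.

E[X] ≈ 13596.805; in regime p = Θ(1/n^{1/2}) E[X] diverges (above the triangle threshold p ~ 1/n).


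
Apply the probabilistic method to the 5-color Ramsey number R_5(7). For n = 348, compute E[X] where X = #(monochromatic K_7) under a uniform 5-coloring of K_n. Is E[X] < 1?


E[X] = C(348, 7) · 5^{1 − 21} = 115412286408552 · 5^{−20} = 115412286408552/95367431640625.
As a reduced fraction: E[X] = 115412286408552/95367431640625 ≈ 1.2102.
Is E[X] < 1? NO.
Since E[X] ≥ 1, the first-moment bound is inconclusive at n = 348; it does NOT by itself certify R_5(7) > 348.

E[X] = 115412286408552/95367431640625 ≈ 1.2102; E[X] ≥ 1; first-moment method inconclusive here.


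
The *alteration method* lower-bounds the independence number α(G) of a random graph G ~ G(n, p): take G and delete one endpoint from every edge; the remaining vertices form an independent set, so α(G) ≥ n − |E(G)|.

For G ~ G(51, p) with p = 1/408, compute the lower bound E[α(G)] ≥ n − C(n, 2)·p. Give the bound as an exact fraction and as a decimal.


E[|E(G)|] = C(51, 2)·p = 1275 · (1/408) = 25/8.
E[α(G)] ≥ n − E[|E(G)|] = 51 − 25/8 = 383/8.
Numerically: ≈ 47.8750.
(This is only a lower bound; the true E[α(G)] may be larger.)

E[α(G)] ≥ 383/8 ≈ 47.8750.


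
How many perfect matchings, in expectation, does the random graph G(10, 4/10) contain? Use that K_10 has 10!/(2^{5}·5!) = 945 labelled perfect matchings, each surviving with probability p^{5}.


K_10 has 10!/(2^{5}·5!) = 945 labelled perfect matchings.
For each such perfect matching H, let X_H = 1 if all 5 edges of H are present in G. Then P[X_H = 1] = p^{5} = (2/5)^{5} = 32/3125.
By linearity of expectation: E[X] = Σ_H E[X_H] = 945 · p^{5} = 945 · 32/3125 = 6048/625.
Numerically: E[X] ≈ 9.677.

E[X] = 945 · (2/5)^{5} = 6048/625 ≈ 9.677.


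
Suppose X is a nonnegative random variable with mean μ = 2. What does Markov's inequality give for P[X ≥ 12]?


μ = E[X] = 2, a = 12.
Markov: P[X ≥ 12] ≤ μ/a = (2)/12 = 1/6.
Numerically: ≈ 0.167.
(Since a = 12 > μ = 2.000, the bound 1/6 is < 1 and informative.)

P[X ≥ 12] ≤ 1/6 ≈ 0.167.


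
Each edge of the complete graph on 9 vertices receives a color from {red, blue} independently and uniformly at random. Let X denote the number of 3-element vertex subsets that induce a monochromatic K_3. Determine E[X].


Let X = Σ_S X_S over the C(9, 3) = 84 subsets S of size 3, where X_S = 1 if the K_3 on S is monochromatic.
For a fixed S, the K_3 on S has C(3, 2) = 3 edges. P[all 3 edges red] = (1/2)^3, and likewise for blue, so P[monochromatic] = 2·(1/2)^3 = 2^{1 − 3} = 1/4.
Summing: E[X] = C(9, 3) · 2^{1 − 3} = 84 · 1/4 = 21.
Numerically: E[X] ≈ 21.0000.

E[X] = C(9,3)·2^(1−C(3,2)) = 21 ≈ 21.0000.


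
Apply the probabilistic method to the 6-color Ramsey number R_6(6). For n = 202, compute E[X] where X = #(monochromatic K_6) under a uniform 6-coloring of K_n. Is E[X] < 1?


E[X] = C(202, 6) · 6^{1 − 15} = 87544611330 · 6^{−14} = 87544611330/78364164096.
As a reduced fraction: E[X] = 14590768555/13060694016 ≈ 1.1171511.
Is E[X] < 1? NO.
Since E[X] ≥ 1, the first-moment bound is inconclusive at n = 202; it does NOT by itself certify R_6(6) > 202.

E[X] = 14590768555/13060694016 ≈ 1.1171511; E[X] ≥ 1; first-moment method inconclusive here.


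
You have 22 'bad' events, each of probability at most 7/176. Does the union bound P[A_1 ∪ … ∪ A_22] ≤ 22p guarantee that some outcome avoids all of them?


Union bound: P[∪_{i=1}^{22} A_i] ≤ Σ_i P[A_i] ≤ 22·p = 22·(7/176) = 7/8.
Numerically: 7/8 ≈ 0.875000.
Is 7/8 < 1? YES.
Since P[∪ A_i] ≤ 7/8 < 1, the complement has P[∩ A_i^c] ≥ 1 − 7/8 = 1/8 > 0, so some outcome avoids every A_i.

22·p = 7/8 ≈ 0.875000; existence CERTIFIED by the union bound.


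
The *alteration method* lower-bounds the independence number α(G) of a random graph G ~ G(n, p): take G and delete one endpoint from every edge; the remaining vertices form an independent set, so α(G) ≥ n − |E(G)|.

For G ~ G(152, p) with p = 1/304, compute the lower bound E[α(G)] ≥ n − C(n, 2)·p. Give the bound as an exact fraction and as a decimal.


E[|E(G)|] = C(152, 2)·p = 11476 · (1/304) = 151/4.
E[α(G)] ≥ n − E[|E(G)|] = 152 − 151/4 = 457/4.
Numerically: ≈ 114.25000.
(This is only a lower bound; the true E[α(G)] may be larger.)

E[α(G)] ≥ 457/4 ≈ 114.25000.


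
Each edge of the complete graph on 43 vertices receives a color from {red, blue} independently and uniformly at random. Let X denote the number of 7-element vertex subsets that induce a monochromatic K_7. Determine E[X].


Let X = Σ_S X_S over the C(43, 7) = 32224114 subsets S of size 7, where X_S = 1 if the K_7 on S is monochromatic.
For a fixed S, the K_7 on S has C(7, 2) = 21 edges. P[all 21 edges red] = (1/2)^21, and likewise for blue, so P[monochromatic] = 2·(1/2)^21 = 2^{1 − 21} = 1/1048576.
By linearity of expectation: E[X] = C(43, 7) · 2^{1 − 21} = 32224114 · 1/1048576 = 16112057/524288.
Numerically: E[X] ≈ 30.731.

E[X] = C(43,7)·2^(1−C(7,2)) = 16112057/524288 ≈ 30.731.


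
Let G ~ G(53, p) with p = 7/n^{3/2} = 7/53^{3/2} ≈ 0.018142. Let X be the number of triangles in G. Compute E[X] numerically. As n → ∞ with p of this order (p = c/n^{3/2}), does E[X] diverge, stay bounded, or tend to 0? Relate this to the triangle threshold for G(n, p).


Number of potential triangles: C(53, 3) = 23426.
Each occurs with probability p³ ≈ (0.018142)³ ≈ 5.97107748e-06.
By linearity: E[X] = C(53, 3)·p³ ≈ 23426 · 5.97107748e-06 ≈ 0.139878.
Since α = 3/2 > 1, p = c/n^{3/2} = o(1/n) is below the triangle threshold p ~ 1/n. Asymptotically E[X] ~ (c³/6)·n^{3(1−α)} = (7³/6)·n^{-1.5} → 0, so by Markov's inequality G has no triangles w.h.p.

E[X] ≈ 0.139878; in regime p = Θ(1/n^{3/2}) E[X] tends to 0 (below the triangle threshold p ~ 1/n).


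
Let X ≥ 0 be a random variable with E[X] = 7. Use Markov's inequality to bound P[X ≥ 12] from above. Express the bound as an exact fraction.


μ = E[X] = 7, a = 12.
Markov: P[X ≥ 12] ≤ μ/a = (7)/12 = 7/12.
Numerically: ≈ 0.583333.
(Since a = 12 > μ = 7.000000, the bound 7/12 is < 1 and informative.)

P[X ≥ 12] ≤ 7/12 ≈ 0.583333.


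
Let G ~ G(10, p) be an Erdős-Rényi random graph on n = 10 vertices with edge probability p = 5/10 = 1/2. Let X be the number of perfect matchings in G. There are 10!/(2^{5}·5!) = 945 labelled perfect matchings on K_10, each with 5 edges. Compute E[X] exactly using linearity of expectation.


K_10 has 10!/(2^{5}·5!) = 945 labelled perfect matchings.
For each such perfect matching H, let X_H = 1 if all 5 edges of H are present in G. Then P[X_H = 1] = p^{5} = (1/2)^{5} = 1/32.
By linearity: E[X] = Σ_H E[X_H] = 945 · p^{5} = 945 · 1/32 = 945/32.
Numerically: E[X] ≈ 29.5312.

E[X] = 945 · (1/2)^{5} = 945/32 ≈ 29.5312.


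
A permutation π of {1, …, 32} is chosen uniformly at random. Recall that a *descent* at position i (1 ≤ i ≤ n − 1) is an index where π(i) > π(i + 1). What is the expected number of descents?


Write X = Σ X_I over i = 1, …, 31, with X_I the indicator of one descent.
There are 31 indicators.
For each fixed i, the pair (π(i), π(i+1)) is a uniformly random ordered pair of distinct values from {1, …, 32}; by symmetry P[π(i) > π(i+1)] = 1/2.
By linearity: E[X] = 31 · (1/2) = (32 − 1) · (1/2) = 31/2 ≈ 15.500.

E[X] = 31/2 = 15.500.


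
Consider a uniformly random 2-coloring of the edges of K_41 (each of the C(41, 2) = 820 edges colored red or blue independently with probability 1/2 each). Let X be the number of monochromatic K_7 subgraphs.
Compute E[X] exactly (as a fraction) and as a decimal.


Let X = Σ_S X_S over the C(41, 7) = 22481940 subsets S of size 7, where X_S = 1 if the K_7 on S is monochromatic.
For a fixed S, the K_7 on S has C(7, 2) = 21 edges. P[all 21 edges red] = (1/2)^21, and likewise for blue, so P[monochromatic] = 2·(1/2)^21 = 2^{1 − 21} = 1/1048576.
Summing: E[X] = C(41, 7) · 2^{1 − 21} = 22481940 · 1/1048576 = 5620485/262144.
Numerically: E[X] ≈ 21.44045.

E[X] = C(41,7)·2^(1−C(7,2)) = 5620485/262144 ≈ 21.44045.


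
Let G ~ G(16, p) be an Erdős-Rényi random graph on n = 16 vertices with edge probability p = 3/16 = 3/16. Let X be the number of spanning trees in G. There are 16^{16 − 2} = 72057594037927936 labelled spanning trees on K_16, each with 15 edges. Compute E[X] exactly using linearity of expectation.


K_16 has 16^{16 − 2} = 72057594037927936 labelled spanning trees.
For each such spanning tree H, let X_H = 1 if all 15 edges of H are present in G. Then P[X_H = 1] = p^{15} = (3/16)^{15} = 14348907/1152921504606846976.
By linearity of expectation: E[X] = Σ_H E[X_H] = 72057594037927936 · p^{15} = 72057594037927936 · 14348907/1152921504606846976 = 14348907/16.
Numerically: E[X] ≈ 8.9681e+05.

E[X] = 72057594037927936 · (3/16)^{15} = 14348907/16 ≈ 8.9681e+05.


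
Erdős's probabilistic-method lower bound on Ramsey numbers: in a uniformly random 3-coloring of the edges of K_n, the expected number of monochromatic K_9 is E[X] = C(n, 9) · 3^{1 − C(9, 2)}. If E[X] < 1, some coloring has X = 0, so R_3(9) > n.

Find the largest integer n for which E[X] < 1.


We need C(n, 9) · 3^{1 − 36} < 1, i.e. C(n, 9) < 3^{36 − 1} = 50031545098999707.
Check values of n near the boundary:
  n = 300: C(300, 9) = 48052241692154700; 48052241692154700 < 50031545098999707? YES
  n = 301: C(301, 9) = 49533303936090975; 49533303936090975 < 50031545098999707? YES
  n = 302: C(302, 9) = 51054804739588650; 51054804739588650 < 50031545098999707? NO
  n = 303: C(303, 9) = 52617706925494425; 52617706925494425 < 50031545098999707? NO
  n = 304: C(304, 9) = 54222992899492560; 54222992899492560 < 50031545098999707? NO
The largest n with C(n, 9) < 50031545098999707 is n = 301 (where E[X] = 16511101312030325/16677181699666569 ≈ 0.990). Hence R_3(9) > 301, i.e. R_3(9) ≥ 302.

Largest n = 301; hence R_3(9) > 301.


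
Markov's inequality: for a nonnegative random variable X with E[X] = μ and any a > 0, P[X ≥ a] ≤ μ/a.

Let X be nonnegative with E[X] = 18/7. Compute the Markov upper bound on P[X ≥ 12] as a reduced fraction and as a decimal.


μ = E[X] = 18/7, a = 12.
Markov: P[X ≥ 12] ≤ μ/a = (18/7)/12 = 3/14.
Numerically: ≈ 0.214286.
(Since a = 12 > μ = 2.571429, the bound 3/14 is < 1 and informative.)

P[X ≥ 12] ≤ 3/14 ≈ 0.214286.


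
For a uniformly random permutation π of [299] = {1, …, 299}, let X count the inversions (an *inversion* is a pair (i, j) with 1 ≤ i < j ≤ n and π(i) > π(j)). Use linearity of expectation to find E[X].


Write X = Σ X_I over the C(299, 2) = 44551 pairs i < j, with X_I the indicator of one inversion.
There are 44551 indicators.
For each fixed pair i < j, the values π(i) and π(j) are two distinct elements of {1, …, 299} in uniformly random order; by symmetry P[π(i) > π(j)] = 1/2.
By linearity: E[X] = 44551 · (1/2) = C(299, 2) · (1/2) = 44551/2 = 44551/2 ≈ 22275.5000.

E[X] = 44551/2 = 22275.5000.


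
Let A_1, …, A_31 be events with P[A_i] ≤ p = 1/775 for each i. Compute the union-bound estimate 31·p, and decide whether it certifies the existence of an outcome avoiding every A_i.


Union bound: P[∪_{i=1}^{31} A_i] ≤ Σ_i P[A_i] ≤ 31·p = 31·(1/775) = 1/25.
Numerically: 1/25 ≈ 0.040.
Is 1/25 < 1? YES.
Since P[∪ A_i] ≤ 1/25 < 1, the complement has P[∩ A_i^c] ≥ 1 − 1/25 = 24/25 > 0, so some outcome avoids every A_i.

31·p = 1/25 ≈ 0.040; existence CERTIFIED by the union bound.


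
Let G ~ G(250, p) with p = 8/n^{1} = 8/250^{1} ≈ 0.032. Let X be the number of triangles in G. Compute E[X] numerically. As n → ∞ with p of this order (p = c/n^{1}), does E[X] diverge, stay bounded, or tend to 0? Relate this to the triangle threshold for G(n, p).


Number of potential triangles: C(250, 3) = 2573000.
Each occurs with probability p³ ≈ (0.032)³ ≈ 3.27680000e-05.
By linearity: E[X] = C(250, 3)·p³ ≈ 2573000 · 3.27680000e-05 ≈ 84.312064.
Here α = 1, so p = 8/n is exactly at the triangle threshold p ~ 1/n. Asymptotically E[X] → c³/6 = 8³/6 = 256/3 ≈ 85.333333, a bounded constant. In this regime the triangle count is asymptotically Poisson(c³/6).

E[X] ≈ 84.312064; in regime p = Θ(1/n^{1}) E[X] stays bounded (at the triangle threshold p ~ 1/n).


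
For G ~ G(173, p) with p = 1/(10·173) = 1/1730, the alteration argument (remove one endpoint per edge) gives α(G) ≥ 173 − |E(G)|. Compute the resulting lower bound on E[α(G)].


E[|E(G)|] = C(173, 2)·p = 14878 · (1/1730) = 43/5.
E[α(G)] ≥ n − E[|E(G)|] = 173 − 43/5 = 822/5.
Numerically: ≈ 164.4000.
(This is only a lower bound; the true E[α(G)] may be larger.)

E[α(G)] ≥ 822/5 ≈ 164.4000.


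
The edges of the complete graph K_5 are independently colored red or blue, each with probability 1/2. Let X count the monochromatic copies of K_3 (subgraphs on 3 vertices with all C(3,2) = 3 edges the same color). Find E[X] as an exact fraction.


Let X = Σ_S X_S over the C(5, 3) = 10 subsets S of size 3, where X_S = 1 if the K_3 on S is monochromatic.
For a fixed S, the K_3 on S has C(3, 2) = 3 edges. P[all 3 edges red] = (1/2)^3, and likewise for blue, so P[monochromatic] = 2·(1/2)^3 = 2^{1 − 3} = 1/4.
By linearity of expectation: E[X] = C(5, 3) · 2^{1 − 3} = 10 · 1/4 = 5/2.
Numerically: E[X] ≈ 2.500.

E[X] = C(5,3)·2^(1−C(3,2)) = 5/2 ≈ 2.500.


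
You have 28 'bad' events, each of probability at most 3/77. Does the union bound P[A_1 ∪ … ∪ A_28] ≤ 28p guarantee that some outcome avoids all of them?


Union bound: P[∪_{i=1}^{28} A_i] ≤ Σ_i P[A_i] ≤ 28·p = 28·(3/77) = 12/11.
Numerically: 12/11 ≈ 1.09091.
Is 12/11 < 1? NO.
Since the bound 12/11 is ≥ 1, the union bound is uninformative here; it does NOT by itself certify existence.

28·p = 12/11 ≈ 1.09091; existence NOT certified by the union bound.


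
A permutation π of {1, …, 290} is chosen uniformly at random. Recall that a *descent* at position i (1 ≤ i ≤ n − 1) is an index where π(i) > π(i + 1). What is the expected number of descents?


Write X = Σ X_I over i = 1, …, 289, with X_I the indicator of one descent.
There are 289 indicators.
For each fixed i, the pair (π(i), π(i+1)) is a uniformly random ordered pair of distinct values from {1, …, 290}; by symmetry P[π(i) > π(i+1)] = 1/2.
By linearity: E[X] = 289 · (1/2) = (290 − 1) · (1/2) = 289/2 ≈ 144.50000.

E[X] = 289/2 = 144.50000.


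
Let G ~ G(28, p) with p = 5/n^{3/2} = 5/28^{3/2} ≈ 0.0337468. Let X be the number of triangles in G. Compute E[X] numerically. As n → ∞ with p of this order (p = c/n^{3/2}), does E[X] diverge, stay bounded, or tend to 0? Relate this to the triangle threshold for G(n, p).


Number of potential triangles: C(28, 3) = 3276.
Each occurs with probability p³ ≈ (0.0337468)³ ≈ 3.84325209e-05.
By linearity: E[X] = C(28, 3)·p³ ≈ 3276 · 3.84325209e-05 ≈ 0.125905.
Since α = 3/2 > 1, p = c/n^{3/2} = o(1/n) is below the triangle threshold p ~ 1/n. Asymptotically E[X] ~ (c³/6)·n^{3(1−α)} = (5³/6)·n^{-1.5} → 0, so by Markov's inequality G has no triangles w.h.p.

E[X] ≈ 0.125905; in regime p = Θ(1/n^{3/2}) E[X] tends to 0 (below the triangle threshold p ~ 1/n).


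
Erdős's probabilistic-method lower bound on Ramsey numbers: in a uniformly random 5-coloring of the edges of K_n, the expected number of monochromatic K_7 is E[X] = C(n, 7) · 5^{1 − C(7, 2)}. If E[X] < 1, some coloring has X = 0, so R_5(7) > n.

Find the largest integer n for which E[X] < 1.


We need C(n, 7) · 5^{1 − 21} < 1, i.e. C(n, 7) < 5^{21 − 1} = 95367431640625.
Check values of n near the boundary:
  n = 335: C(335, 7) = 88202498238195; 88202498238195 < 95367431640625? YES
  n = 336: C(336, 7) = 90079147136880; 90079147136880 < 95367431640625? YES
  n = 337: C(337, 7) = 91989916924632; 91989916924632 < 95367431640625? YES
  n = 338: C(338, 7) = 93935323022736; 93935323022736 < 95367431640625? YES
  n = 339: C(339, 7) = 95915887062372; 95915887062372 < 95367431640625? NO
  n = 340: C(340, 7) = 97932136940560; 97932136940560 < 95367431640625? NO
  n = 341: C(341, 7) = 99984606876440; 99984606876440 < 95367431640625? NO
The largest n with C(n, 7) < 95367431640625 is n = 338 (where E[X] = 93935323022736/95367431640625 ≈ 0.985). Hence R_5(7) > 338, i.e. R_5(7) ≥ 339.

Largest n = 338; hence R_5(7) > 338.


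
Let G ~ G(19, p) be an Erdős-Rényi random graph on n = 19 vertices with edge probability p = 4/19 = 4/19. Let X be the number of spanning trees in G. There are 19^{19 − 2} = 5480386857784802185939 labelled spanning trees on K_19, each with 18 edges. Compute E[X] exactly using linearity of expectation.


K_19 has 19^{19 − 2} = 5480386857784802185939 labelled spanning trees.
For each such spanning tree H, let X_H = 1 if all 18 edges of H are present in G. Then P[X_H = 1] = p^{18} = (4/19)^{18} = 68719476736/104127350297911241532841.
By linearity: E[X] = Σ_H E[X_H] = 5480386857784802185939 · p^{18} = 5480386857784802185939 · 68719476736/104127350297911241532841 = 68719476736/19.
Numerically: E[X] ≈ 3.62e+09.

E[X] = 5480386857784802185939 · (4/19)^{18} = 68719476736/19 ≈ 3.62e+09.


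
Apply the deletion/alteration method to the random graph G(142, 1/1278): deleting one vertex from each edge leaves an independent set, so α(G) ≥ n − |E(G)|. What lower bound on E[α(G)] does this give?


E[|E(G)|] = C(142, 2)·p = 10011 · (1/1278) = 47/6.
E[α(G)] ≥ n − E[|E(G)|] = 142 − 47/6 = 805/6.
Numerically: ≈ 134.166667.
(This is only a lower bound; the true E[α(G)] may be larger.)

E[α(G)] ≥ 805/6 ≈ 134.166667.


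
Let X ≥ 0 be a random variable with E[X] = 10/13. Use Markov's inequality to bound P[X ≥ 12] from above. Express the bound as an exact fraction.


μ = E[X] = 10/13, a = 12.
Markov: P[X ≥ 12] ≤ μ/a = (10/13)/12 = 5/78.
Numerically: ≈ 0.0641.
(Since a = 12 > μ = 0.7692, the bound 5/78 is < 1 and informative.)

P[X ≥ 12] ≤ 5/78 ≈ 0.0641.


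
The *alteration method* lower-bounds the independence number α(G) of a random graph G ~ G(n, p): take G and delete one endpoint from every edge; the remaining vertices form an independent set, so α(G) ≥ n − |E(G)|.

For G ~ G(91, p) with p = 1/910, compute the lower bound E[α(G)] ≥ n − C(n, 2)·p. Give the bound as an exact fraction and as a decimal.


E[|E(G)|] = C(91, 2)·p = 4095 · (1/910) = 9/2.
E[α(G)] ≥ n − E[|E(G)|] = 91 − 9/2 = 173/2.
Numerically: ≈ 86.50000.
(This is only a lower bound; the true E[α(G)] may be larger.)

E[α(G)] ≥ 173/2 ≈ 86.50000.


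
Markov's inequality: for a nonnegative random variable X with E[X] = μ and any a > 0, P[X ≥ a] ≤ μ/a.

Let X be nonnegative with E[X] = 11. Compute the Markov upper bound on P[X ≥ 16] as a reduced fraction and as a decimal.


μ = E[X] = 11, a = 16.
Markov: P[X ≥ 16] ≤ μ/a = (11)/16 = 11/16.
Numerically: ≈ 0.687500.
(Since a = 16 > μ = 11.000000, the bound 11/16 is < 1 and informative.)

P[X ≥ 16] ≤ 11/16 ≈ 0.687500.


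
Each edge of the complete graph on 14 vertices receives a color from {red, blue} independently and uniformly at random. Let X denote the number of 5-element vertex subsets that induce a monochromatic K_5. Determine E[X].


Let X = Σ_S X_S over the C(14, 5) = 2002 subsets S of size 5, where X_S = 1 if the K_5 on S is monochromatic.
For a fixed S, the K_5 on S has C(5, 2) = 10 edges. P[all 10 edges red] = (1/2)^10, and likewise for blue, so P[monochromatic] = 2·(1/2)^10 = 2^{1 − 10} = 1/512.
By linearity: E[X] = C(14, 5) · 2^{1 − 10} = 2002 · 1/512 = 1001/256.
Numerically: E[X] ≈ 3.91016.

E[X] = C(14,5)·2^(1−C(5,2)) = 1001/256 ≈ 3.91016.


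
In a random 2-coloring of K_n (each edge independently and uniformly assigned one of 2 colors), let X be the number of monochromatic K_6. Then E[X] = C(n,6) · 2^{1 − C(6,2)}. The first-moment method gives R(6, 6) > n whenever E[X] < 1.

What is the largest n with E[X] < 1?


We need C(n, 6) · 2^{1 − 15} < 1, i.e. C(n, 6) < 2^{15 − 1} = 16384.
Check values of n near the boundary:
  n = 15: C(15, 6) = 5005; 5005 < 16384? YES
  n = 16: C(16, 6) = 8008; 8008 < 16384? YES
  n = 17: C(17, 6) = 12376; 12376 < 16384? YES
  n = 18: C(18, 6) = 18564; 18564 < 16384? NO
  n = 19: C(19, 6) = 27132; 27132 < 16384? NO
  n = 20: C(20, 6) = 38760; 38760 < 16384? NO
The largest n with C(n, 6) < 16384 is n = 17 (where E[X] = 1547/2048 ≈ 0.755). Hence R(6, 6) > 17, i.e. R(6, 6) ≥ 18.

Largest n = 17; hence R(6, 6) > 17.


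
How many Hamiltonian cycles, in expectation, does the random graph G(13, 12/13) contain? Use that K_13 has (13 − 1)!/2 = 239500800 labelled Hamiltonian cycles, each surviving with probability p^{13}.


K_13 has (13 − 1)!/2 = 239500800 labelled Hamiltonian cycles.
For each such Hamiltonian cycle H, let X_H = 1 if all 13 edges of H are present in G. Then P[X_H = 1] = p^{13} = (12/13)^{13} = 106993205379072/302875106592253.
By linearity: E[X] = Σ_H E[X_H] = 239500800 · p^{13} = 239500800 · 106993205379072/302875106592253 = 25624958282852047257600/302875106592253.
Numerically: E[X] ≈ 8.461e+07.

E[X] = 239500800 · (12/13)^{13} = 25624958282852047257600/302875106592253 ≈ 8.461e+07.


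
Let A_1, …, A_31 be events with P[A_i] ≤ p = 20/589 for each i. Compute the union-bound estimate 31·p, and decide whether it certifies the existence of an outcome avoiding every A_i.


Union bound: P[∪_{i=1}^{31} A_i] ≤ Σ_i P[A_i] ≤ 31·p = 31·(20/589) = 20/19.
Numerically: 20/19 ≈ 1.05263.
Is 20/19 < 1? NO.
Since the bound 20/19 is ≥ 1, the union bound is uninformative here; it does NOT by itself certify existence.

31·p = 20/19 ≈ 1.05263; existence NOT certified by the union bound.


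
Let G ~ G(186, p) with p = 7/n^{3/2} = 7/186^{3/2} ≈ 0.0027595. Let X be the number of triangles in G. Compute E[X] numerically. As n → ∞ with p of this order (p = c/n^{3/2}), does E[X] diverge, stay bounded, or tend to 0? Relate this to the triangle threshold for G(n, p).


Number of potential triangles: C(186, 3) = 1055240.
Each occurs with probability p³ ≈ (0.0027595)³ ≈ 2.1012894e-08.
By linearity: E[X] = C(186, 3)·p³ ≈ 1055240 · 2.1012894e-08 ≈ 0.02217.
Since α = 3/2 > 1, p = c/n^{3/2} = o(1/n) is below the triangle threshold p ~ 1/n. Asymptotically E[X] ~ (c³/6)·n^{3(1−α)} = (7³/6)·n^{-1.5} → 0, so by Markov's inequality G has no triangles w.h.p.

E[X] ≈ 0.02217; in regime p = Θ(1/n^{3/2}) E[X] tends to 0 (below the triangle threshold p ~ 1/n).
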